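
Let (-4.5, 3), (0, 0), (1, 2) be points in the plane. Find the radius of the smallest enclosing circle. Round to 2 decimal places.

Call the three points A, B, C in the order given.
Side lengths²: AB² = 29.25, AC² = 31.25, BC² = 5.
Since AC² = 31.25 < 29.25 + 5 = 34.25, the triangle is acute, so the smallest enclosing circle is the circumcircle.
Circumcentre = (-1.8125, 2.15625), r² = 7.9345703125.
r = √(7.9345703125) ≈ 2.82.

2.82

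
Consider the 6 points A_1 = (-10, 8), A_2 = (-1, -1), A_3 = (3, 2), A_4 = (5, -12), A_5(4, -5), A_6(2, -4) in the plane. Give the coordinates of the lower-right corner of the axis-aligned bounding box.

x-range [-10, 5], y-range [-12, 8].
The lower-right corner is (5, -12).

(5, -12)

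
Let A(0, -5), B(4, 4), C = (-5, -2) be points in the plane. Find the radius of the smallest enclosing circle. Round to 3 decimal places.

5.449

Side lengths²: AB² = 97, AC² = 34, BC² = 117.
Since BC² = 117 < 97 + 34 = 131, the triangle is acute, so the smallest enclosing circle is the circumcircle.
Circumcentre = (-5/38, 17/38), r² = 21437/722.
r = √(21437/722) ≈ 5.449.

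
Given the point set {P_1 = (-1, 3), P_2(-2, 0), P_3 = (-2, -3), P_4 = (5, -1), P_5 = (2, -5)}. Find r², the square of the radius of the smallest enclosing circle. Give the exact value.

The minimum enclosing circle of a finite set is fixed by two of the points (as a diameter) or three (as a circumcircle).
The minimum enclosing circle is determined by three boundary points: P_1, P_4, P_5.
Their circumcentre is (13/18, -11/12) with r² = 23725/1296.
The farthest remaining point P_3 is at distance² 15229/1296 ≤ 23725/1296.

23725/1296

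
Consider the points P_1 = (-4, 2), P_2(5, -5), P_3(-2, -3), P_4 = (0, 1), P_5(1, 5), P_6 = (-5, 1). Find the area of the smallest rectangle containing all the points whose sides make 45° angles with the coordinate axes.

88

In coordinates u = x + y, v = x − y the rectangle is axis-aligned; the map (x,y)→(u,v) scales areas by 2.
u-values: -2, 0, -5, 1, 6, -4; range = 6 − (-5) = 11.
v-values: -6, 10, 1, -1, -4, -6; range = 10 − (-6) = 16.
Area = (11 × 16) / 2 = 88.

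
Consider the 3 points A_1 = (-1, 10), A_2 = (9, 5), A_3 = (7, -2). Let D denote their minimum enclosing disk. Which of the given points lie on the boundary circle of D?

A_1, A_3

Side lengths²: A_1A_2² = 125, A_1A_3² = 208, A_2A_3² = 53.
Since A_1A_3² = 208 ≥ 125 + 53 = 178, the angle opposite A_1A_3 is not acute, so the smallest enclosing circle has A_1A_3 as diameter.
Centre = midpoint of A_1A_3 = (3, 4), r² = 208/4 = 52.
The points at distance exactly r from the centre are A_1, A_3 — 2 points.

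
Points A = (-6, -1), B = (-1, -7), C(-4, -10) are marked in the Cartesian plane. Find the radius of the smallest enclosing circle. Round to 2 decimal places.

4.61

Side lengths²: AB² = 61, AC² = 85, BC² = 18.
Since AC² = 85 ≥ 61 + 18 = 79, the angle opposite AC is not acute, so the smallest enclosing circle has AC as diameter.
Centre = midpoint of AC = (-5, -5.5), r² = 85/4 = 21.25.
r = √(21.25) ≈ 4.61.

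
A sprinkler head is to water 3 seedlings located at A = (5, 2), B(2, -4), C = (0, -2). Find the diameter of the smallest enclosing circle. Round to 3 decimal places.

6.749

Side lengths²: AB² = 45, AC² = 41, BC² = 8.
Since AB² = 45 < 41 + 8 = 49, the triangle is acute, so the smallest enclosing circle is the circumcircle.
Circumcentre = (19/6, -5/6), r² = 205/18.
Diameter = 2r = 2√(205/18) ≈ 6.749.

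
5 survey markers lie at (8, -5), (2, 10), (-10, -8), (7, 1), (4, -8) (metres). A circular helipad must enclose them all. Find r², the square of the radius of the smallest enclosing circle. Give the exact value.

122.5986328125

The minimum enclosing circle is determined by three boundary points: (8, -5), (2, 10), (-10, -8).
Their circumcentre is (-2.03125, -0.3125) with r² = 122.5986328125.
The farthest remaining point (4, -8) is at distance² 95.4736328125 ≤ 122.5986328125.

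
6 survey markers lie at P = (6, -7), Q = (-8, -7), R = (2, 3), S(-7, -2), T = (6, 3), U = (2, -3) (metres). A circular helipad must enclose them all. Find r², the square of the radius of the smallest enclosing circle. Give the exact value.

By Welzl's lemma the MEC is supported by two points (diametrically opposite) or three points (on a circumcircle).
The farthest pair is Q–T with squared distance 296. The circle on this segment as diameter has centre (-1, -2) and r² = 296/4 = 74.
Check P: distance² to centre = 74 ≤ 74, so it lies inside.
All remaining points lie in this disk, and no smaller disk contains both endpoints, so this is the minimum enclosing circle.

74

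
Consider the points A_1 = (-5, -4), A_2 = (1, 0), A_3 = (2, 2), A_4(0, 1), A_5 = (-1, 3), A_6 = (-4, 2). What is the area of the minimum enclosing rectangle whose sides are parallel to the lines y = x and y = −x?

45.5

In coordinates u = x + y, v = x − y the rectangle is axis-aligned; the map (x,y)→(u,v) scales areas by 2.
u-values: -9, 1, 4, 1, 2, -2; range = 4 − (-9) = 13.
v-values: -1, 1, 0, -1, -4, -6; range = 1 − (-6) = 7.
Area = (13 × 7) / 2 = 45.5.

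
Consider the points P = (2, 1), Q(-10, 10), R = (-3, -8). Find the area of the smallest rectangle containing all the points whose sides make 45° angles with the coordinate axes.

In coordinates u = x + y, v = x − y the rectangle is axis-aligned; the map (x,y)→(u,v) scales areas by 2.
u-values: 3, 0, -11; range = 3 − (-11) = 14.
v-values: 1, -20, 5; range = 5 − (-20) = 25.
Area = (14 × 25) / 2 = 175.

175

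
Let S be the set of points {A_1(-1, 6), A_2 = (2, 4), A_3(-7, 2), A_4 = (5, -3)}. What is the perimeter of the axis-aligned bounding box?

Width = max x − min x = 5 − (-7) = 12.
Height = max y − min y = 6 − (-3) = 9.
Perimeter = 2(12 + 9) = 42.

42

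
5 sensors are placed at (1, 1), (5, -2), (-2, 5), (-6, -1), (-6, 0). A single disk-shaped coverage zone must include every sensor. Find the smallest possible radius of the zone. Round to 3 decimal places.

5.632

The minimum enclosing circle of a finite set is fixed by two of the points (as a diameter) or three (as a circumcircle).
The minimum enclosing circle is determined by three boundary points: (5, -2), (-2, 5), (-6, -1).
Their circumcentre is (-0.4, -0.4) with r² = 31.72.
The farthest remaining point (-6, 0) is at distance² 31.52 ≤ 31.72.
r = √(31.72) ≈ 5.632.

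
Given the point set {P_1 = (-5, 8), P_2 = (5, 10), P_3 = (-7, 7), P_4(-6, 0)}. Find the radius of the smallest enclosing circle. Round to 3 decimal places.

7.433

The farthest pair is P_2–P_4 with squared distance 221. The circle on this segment as diameter has centre (-0.5, 5) and r² = 221/4 = 55.25.
Check P_1: distance² to centre = 29.25 ≤ 55.25, so it lies inside.
All remaining points lie in this disk, and no smaller disk contains both endpoints, so this is the minimum enclosing circle.
r = √(55.25) ≈ 7.433.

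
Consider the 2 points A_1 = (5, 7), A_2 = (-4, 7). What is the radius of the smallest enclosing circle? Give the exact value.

4.5

The smallest circle enclosing two points has them as diameter endpoints.
Centre = midpoint = (0.5, 7); r² = |A_1A_2|²/4 = 81/4 = 20.25.
r = √(20.25) = 4.5.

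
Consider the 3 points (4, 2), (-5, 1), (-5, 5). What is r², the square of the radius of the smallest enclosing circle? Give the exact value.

Call the three points A, B, C in the order given.
Side lengths²: AB² = 82, AC² = 90, BC² = 16.
Since AC² = 90 < 82 + 16 = 98, the triangle is acute, so the smallest enclosing circle is the circumcircle.
Circumcentre = (-2/3, 3), r² = 205/9.

205/9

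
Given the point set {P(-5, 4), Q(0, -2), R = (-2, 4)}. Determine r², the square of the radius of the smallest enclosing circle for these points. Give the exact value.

15.25

Side lengths²: PQ² = 61, PR² = 9, QR² = 40.
Since PQ² = 61 ≥ 40 + 9 = 49, the angle opposite PQ is not acute, so the smallest enclosing circle has PQ as diameter.
Centre = midpoint of PQ = (-2.5, 1), r² = 61/4 = 15.25.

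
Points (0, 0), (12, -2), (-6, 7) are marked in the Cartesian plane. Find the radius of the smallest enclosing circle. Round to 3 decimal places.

Call the three points A, B, C in the order given.
Side lengths²: AB² = 148, AC² = 85, BC² = 405.
Since BC² = 405 ≥ 148 + 85 = 233, the angle opposite BC is not acute, so the smallest enclosing circle has BC as diameter.
Centre = midpoint of BC = (3, 2.5), r² = 405/4 = 101.25.
r = √(101.25) ≈ 10.062.

10.062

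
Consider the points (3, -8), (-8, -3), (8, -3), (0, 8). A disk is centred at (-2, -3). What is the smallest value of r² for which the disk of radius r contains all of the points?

125

The required radius is the distance from (-2, -3) to the farthest point.
Squared distances: 50, 36, 100, 125.
Maximum is 125, attained at (0, 8).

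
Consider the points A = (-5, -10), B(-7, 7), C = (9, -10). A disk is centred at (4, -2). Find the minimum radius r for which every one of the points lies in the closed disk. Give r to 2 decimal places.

14.21

The required radius is the distance from (4, -2) to the farthest point.
Squared distances: 145, 202, 89.
Maximum is 202, attained at B.
r = √202 ≈ 14.21.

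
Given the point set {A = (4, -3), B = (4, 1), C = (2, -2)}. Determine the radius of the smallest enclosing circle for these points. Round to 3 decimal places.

2.016

Side lengths²: AB² = 16, AC² = 5, BC² = 13.
Since AB² = 16 < 13 + 5 = 18, the triangle is acute, so the smallest enclosing circle is the circumcircle.
Circumcentre = (3.75, -1), r² = 4.0625.
r = √(4.0625) ≈ 2.016.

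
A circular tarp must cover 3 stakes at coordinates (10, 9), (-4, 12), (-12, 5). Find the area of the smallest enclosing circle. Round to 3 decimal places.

Call the three points A, B, C in the order given.
Side lengths²: AB² = 205, AC² = 500, BC² = 113.
Since AC² = 500 ≥ 205 + 113 = 318, the angle opposite AC is not acute, so the smallest enclosing circle has AC as diameter.
Centre = midpoint of AC = (-1, 7), r² = 500/4 = 125.
Area = π·r² = π·125 ≈ 392.699.

392.699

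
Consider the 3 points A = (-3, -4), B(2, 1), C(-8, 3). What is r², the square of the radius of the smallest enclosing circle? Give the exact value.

481/18

Side lengths²: AB² = 50, AC² = 74, BC² = 104.
Since BC² = 104 < 74 + 50 = 124, the triangle is acute, so the smallest enclosing circle is the circumcircle.
Circumcentre = (-19/6, 7/6), r² = 481/18.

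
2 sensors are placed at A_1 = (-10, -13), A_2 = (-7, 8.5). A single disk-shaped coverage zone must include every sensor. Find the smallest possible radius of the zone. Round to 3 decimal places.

10.854

The smallest circle enclosing two points has them as diameter endpoints.
Centre = midpoint = (-8.5, -2.25); r² = |A_1A_2|²/4 = 471.25/4 = 117.8125.
r = √(117.8125) ≈ 10.854.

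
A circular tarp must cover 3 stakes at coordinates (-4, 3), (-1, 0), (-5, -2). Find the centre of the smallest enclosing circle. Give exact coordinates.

(-11/3, 1/3)

Call the three points A, B, C in the order given.
Side lengths²: AB² = 18, AC² = 26, BC² = 20.
Since AC² = 26 < 20 + 18 = 38, the triangle is acute, so the smallest enclosing circle is the circumcircle.
Circumcentre = (-11/3, 1/3), r² = 65/9.
Centre = (-11/3, 1/3).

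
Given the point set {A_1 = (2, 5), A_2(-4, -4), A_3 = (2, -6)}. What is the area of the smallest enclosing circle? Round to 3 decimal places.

Side lengths²: A_1A_2² = 117, A_1A_3² = 121, A_2A_3² = 40.
Since A_1A_3² = 121 < 117 + 40 = 157, the triangle is acute, so the smallest enclosing circle is the circumcircle.
Circumcentre = (0.5, -0.5), r² = 32.5.
Area = π·r² = π·32.5 ≈ 102.102.

102.102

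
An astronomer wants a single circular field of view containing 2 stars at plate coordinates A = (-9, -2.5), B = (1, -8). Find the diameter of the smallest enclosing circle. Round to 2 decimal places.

The smallest circle enclosing two points has them as diameter endpoints.
Centre = midpoint = (-4, -5.25); r² = |AB|²/4 = 130.25/4 = 32.5625.
Diameter = 2r = 2√(32.5625) ≈ 11.41.

11.41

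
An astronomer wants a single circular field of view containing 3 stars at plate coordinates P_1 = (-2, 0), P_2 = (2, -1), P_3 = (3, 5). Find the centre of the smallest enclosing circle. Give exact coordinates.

Side lengths²: P_1P_2² = 17, P_1P_3² = 50, P_2P_3² = 37.
Since P_1P_3² = 50 < 37 + 17 = 54, the triangle is acute, so the smallest enclosing circle is the circumcircle.
Circumcentre = (0.7, 2.3), r² = 12.58.
Centre = (0.7, 2.3).

(0.7, 2.3)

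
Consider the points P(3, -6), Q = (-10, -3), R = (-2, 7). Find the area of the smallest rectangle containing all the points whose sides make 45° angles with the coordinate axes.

162

In coordinates u = x + y, v = x − y the rectangle is axis-aligned; the map (x,y)→(u,v) scales areas by 2.
u-values: -3, -13, 5; range = 5 − (-13) = 18.
v-values: 9, -7, -9; range = 9 − (-9) = 18.
Area = (18 × 18) / 2 = 162.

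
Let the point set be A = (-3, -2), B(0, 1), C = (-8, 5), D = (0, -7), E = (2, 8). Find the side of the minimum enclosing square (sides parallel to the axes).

The bounding box has width 10 and height 15.
An axis-aligned square enclosing the set must have side ≥ max(width, height).
So the minimum side is max(10, 15) = 15.

15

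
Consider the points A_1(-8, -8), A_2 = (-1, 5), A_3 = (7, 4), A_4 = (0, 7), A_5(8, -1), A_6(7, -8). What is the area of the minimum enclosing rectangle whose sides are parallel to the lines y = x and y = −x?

In coordinates u = x + y, v = x − y the rectangle is axis-aligned; the map (x,y)→(u,v) scales areas by 2.
u-values: -16, 4, 11, 7, 7, -1; range = 11 − (-16) = 27.
v-values: 0, -6, 3, -7, 9, 15; range = 15 − (-7) = 22.
Area = (27 × 22) / 2 = 297.

297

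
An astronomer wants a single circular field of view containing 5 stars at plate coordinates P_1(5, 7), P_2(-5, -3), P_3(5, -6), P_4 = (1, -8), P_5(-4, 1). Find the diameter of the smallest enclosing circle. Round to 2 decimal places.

15.59

By Welzl's lemma the MEC is supported by two points (diametrically opposite) or three points (on a circumcircle).
The minimum enclosing circle is determined by three boundary points: P_1, P_2, P_4.
Their circumcentre is (51/22, -7/22) with r² = 14701/242.
The farthest remaining point P_5 is at distance² 10081/242 ≤ 14701/242.
Diameter = 2r = 2√(14701/242) ≈ 15.59.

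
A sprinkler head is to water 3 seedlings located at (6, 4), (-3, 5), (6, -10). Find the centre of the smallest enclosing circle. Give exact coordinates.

(1.5, -2.5)

Call the three points A, B, C in the order given.
Side lengths²: AB² = 82, AC² = 196, BC² = 306.
Since BC² = 306 ≥ 196 + 82 = 278, the angle opposite BC is not acute, so the smallest enclosing circle has BC as diameter.
Centre = midpoint of BC = (1.5, -2.5), r² = 306/4 = 76.5.
Centre = (1.5, -2.5).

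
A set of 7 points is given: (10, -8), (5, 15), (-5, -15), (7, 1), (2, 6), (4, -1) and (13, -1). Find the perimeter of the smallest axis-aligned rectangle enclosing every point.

96

Width = max x − min x = 13 − (-5) = 18.
Height = max y − min y = 15 − (-15) = 30.
Perimeter = 2(18 + 30) = 96.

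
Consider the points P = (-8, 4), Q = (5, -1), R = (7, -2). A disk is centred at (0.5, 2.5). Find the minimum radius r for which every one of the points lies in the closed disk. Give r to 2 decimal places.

The required radius is the distance from (0.5, 2.5) to the farthest point.
Squared distances: 74.5, 32.5, 62.5.
Maximum is 74.5, attained at P.
r = √(74.5) ≈ 8.63.

8.63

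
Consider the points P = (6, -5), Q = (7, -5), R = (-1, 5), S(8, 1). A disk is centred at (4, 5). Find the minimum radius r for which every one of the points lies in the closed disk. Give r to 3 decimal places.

The required radius is the distance from (4, 5) to the farthest point.
Squared distances: 104, 109, 25, 32.
Maximum is 109, attained at Q.
r = √109 ≈ 10.440.

10.440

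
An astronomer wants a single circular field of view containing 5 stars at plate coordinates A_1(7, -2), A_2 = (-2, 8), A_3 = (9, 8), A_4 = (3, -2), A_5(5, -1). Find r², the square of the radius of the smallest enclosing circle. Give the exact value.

47.06

The minimum enclosing circle is determined by three boundary points: A_1, A_2, A_3.
Their circumcentre is (3.5, 3.9) with r² = 47.06.
The farthest remaining point A_4 is at distance² 35.06 ≤ 47.06.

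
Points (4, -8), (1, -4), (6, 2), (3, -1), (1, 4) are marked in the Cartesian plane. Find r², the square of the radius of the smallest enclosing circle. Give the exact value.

The farthest pair is (4, -8)–(1, 4) with squared distance 153. The circle on this segment as diameter has centre (2.5, -2) and r² = 153/4 = 38.25.
Check (1, -4): distance² to centre = 6.25 ≤ 38.25, so it lies inside.
All remaining points lie in this disk, and no smaller disk contains both endpoints, so this is the minimum enclosing circle.

38.25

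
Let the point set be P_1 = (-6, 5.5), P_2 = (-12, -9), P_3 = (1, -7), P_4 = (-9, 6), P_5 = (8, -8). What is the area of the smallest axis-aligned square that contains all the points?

The bounding box has width 20 and height 15.
An axis-aligned square enclosing the set must have side ≥ max(width, height).
So the minimum side is max(20, 15) = 20.
Area = 20² = 400.

400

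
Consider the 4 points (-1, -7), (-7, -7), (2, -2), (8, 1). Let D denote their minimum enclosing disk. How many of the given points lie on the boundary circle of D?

2

The farthest pair is (-7, -7)–(8, 1) with squared distance 289. The circle on this segment as diameter has centre (0.5, -3) and r² = 289/4 = 72.25.
Check (-1, -7): distance² to centre = 18.25 ≤ 72.25, so it lies inside.
All remaining points lie in this disk, and no smaller disk contains both endpoints, so this is the minimum enclosing circle.
The points at distance exactly r from the centre are (-7, -7), (8, 1) — 2 points.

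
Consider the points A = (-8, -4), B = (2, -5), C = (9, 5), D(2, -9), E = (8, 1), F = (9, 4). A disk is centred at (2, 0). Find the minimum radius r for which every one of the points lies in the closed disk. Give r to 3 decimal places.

10.770

The required radius is the distance from (2, 0) to the farthest point.
Squared distances: 116, 25, 74, 81, 37, 65.
Maximum is 116, attained at A.
r = √116 ≈ 10.770.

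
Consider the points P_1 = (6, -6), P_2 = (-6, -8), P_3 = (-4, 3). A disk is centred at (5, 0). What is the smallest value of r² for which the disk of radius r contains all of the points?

The required radius is the distance from (5, 0) to the farthest point.
Squared distances: 37, 185, 90.
Maximum is 185, attained at P_2.

185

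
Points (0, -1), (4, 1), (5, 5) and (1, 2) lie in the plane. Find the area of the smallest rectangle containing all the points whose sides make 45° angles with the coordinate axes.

In coordinates u = x + y, v = x − y the rectangle is axis-aligned; the map (x,y)→(u,v) scales areas by 2.
u-values: -1, 5, 10, 3; range = 10 − (-1) = 11.
v-values: 1, 3, 0, -1; range = 3 − (-1) = 4.
Area = (11 × 4) / 2 = 22.

22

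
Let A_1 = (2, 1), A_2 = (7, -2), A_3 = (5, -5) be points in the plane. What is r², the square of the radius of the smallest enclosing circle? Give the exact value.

Side lengths²: A_1A_2² = 34, A_1A_3² = 45, A_2A_3² = 13.
Since A_1A_3² = 45 < 34 + 13 = 47, the triangle is acute, so the smallest enclosing circle is the circumcircle.
Circumcentre = (51/14, -27/14), r² = 1105/98.

1105/98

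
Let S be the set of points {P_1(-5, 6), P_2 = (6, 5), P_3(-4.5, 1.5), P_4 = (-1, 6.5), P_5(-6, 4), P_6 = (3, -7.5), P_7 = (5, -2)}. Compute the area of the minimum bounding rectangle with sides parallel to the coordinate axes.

x ranges over [-6, 6], width 12.
y ranges over [-7.5, 6.5], height 14.
Area = 12 × 14 = 168.

168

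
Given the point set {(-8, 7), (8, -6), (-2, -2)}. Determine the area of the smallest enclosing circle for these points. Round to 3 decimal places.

Call the three points A, B, C in the order given.
Side lengths²: AB² = 425, AC² = 117, BC² = 116.
Since AB² = 425 ≥ 117 + 116 = 233, the angle opposite AB is not acute, so the smallest enclosing circle has AB as diameter.
Centre = midpoint of AB = (0, 0.5), r² = 425/4 = 106.25.
Area = π·r² = π·106.25 ≈ 333.794.

333.794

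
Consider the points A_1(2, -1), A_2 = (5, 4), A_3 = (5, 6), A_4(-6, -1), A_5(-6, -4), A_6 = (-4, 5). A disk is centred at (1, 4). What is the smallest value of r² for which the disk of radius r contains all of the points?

The required radius is the distance from (1, 4) to the farthest point.
Squared distances: 26, 16, 20, 74, 113, 26.
Maximum is 113, attained at A_5.

113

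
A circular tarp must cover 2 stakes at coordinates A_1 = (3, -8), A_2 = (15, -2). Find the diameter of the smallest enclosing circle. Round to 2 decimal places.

13.42

The smallest circle enclosing two points has them as diameter endpoints.
Centre = midpoint = (9, -5); r² = |A_1A_2|²/4 = 180/4 = 45.
Diameter = 2r = 2√45 ≈ 13.42.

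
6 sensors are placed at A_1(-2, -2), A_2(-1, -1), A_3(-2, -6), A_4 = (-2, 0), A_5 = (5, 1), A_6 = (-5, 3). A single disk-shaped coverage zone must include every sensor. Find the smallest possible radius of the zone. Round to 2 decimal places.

The minimum enclosing circle of a finite set is fixed by two of the points (as a diameter) or three (as a circumcircle).
The minimum enclosing circle is determined by three boundary points: A_3, A_5, A_6.
Their circumcentre is (-0.5, -0.5) with r² = 32.5.
The farthest remaining point A_1 is at distance² 4.5 ≤ 32.5.
r = √(32.5) ≈ 5.70.

5.70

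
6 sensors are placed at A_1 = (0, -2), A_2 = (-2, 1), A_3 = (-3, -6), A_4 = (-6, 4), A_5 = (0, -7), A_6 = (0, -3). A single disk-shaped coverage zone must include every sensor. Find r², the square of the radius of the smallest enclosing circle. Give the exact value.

The minimum enclosing circle of a finite set is fixed by two of the points (as a diameter) or three (as a circumcircle).
The farthest pair is A_4–A_5 with squared distance 157. The circle on this segment as diameter has centre (-3, -1.5) and r² = 157/4 = 39.25.
Check A_1: distance² to centre = 9.25 ≤ 39.25, so it lies inside.
All remaining points lie in this disk, and no smaller disk contains both endpoints, so this is the minimum enclosing circle.

39.25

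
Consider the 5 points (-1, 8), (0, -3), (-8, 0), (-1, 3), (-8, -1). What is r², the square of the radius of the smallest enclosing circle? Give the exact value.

67405/1849

By Welzl's lemma the MEC is supported by two points (diametrically opposite) or three points (on a circumcircle).
The minimum enclosing circle is determined by three boundary points: (-1, 8), (0, -3), (-8, -1).
Their circumcentre is (-126/43, 98/43) with r² = 67405/1849.
The farthest remaining point (-8, 0) is at distance² 57128/1849 ≤ 67405/1849.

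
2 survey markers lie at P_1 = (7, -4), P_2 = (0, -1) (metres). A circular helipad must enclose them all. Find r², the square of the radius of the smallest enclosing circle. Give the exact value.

The smallest circle enclosing two points has them as diameter endpoints.
Centre = midpoint = (3.5, -2.5); r² = |P_1P_2|²/4 = 58/4 = 14.5.

14.5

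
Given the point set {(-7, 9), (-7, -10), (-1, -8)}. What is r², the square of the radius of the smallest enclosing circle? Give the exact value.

1625/18

Call the three points A, B, C in the order given.
Side lengths²: AB² = 361, AC² = 325, BC² = 40.
Since AB² = 361 < 325 + 40 = 365, the triangle is acute, so the smallest enclosing circle is the circumcircle.
Circumcentre = (-41/6, -0.5), r² = 1625/18.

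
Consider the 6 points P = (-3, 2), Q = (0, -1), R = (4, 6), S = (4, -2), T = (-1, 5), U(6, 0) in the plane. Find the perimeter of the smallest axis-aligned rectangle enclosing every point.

34

Width = max x − min x = 6 − (-3) = 9.
Height = max y − min y = 6 − (-2) = 8.
Perimeter = 2(9 + 8) = 34.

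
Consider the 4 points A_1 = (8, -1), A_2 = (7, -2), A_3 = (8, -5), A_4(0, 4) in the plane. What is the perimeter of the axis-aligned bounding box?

Width = max x − min x = 8 − 0 = 8.
Height = max y − min y = 4 − (-5) = 9.
Perimeter = 2(8 + 9) = 34.

34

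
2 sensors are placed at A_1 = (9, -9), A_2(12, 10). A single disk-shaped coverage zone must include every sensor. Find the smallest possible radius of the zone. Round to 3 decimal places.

The smallest circle enclosing two points has them as diameter endpoints.
Centre = midpoint = (10.5, 0.5); r² = |A_1A_2|²/4 = 370/4 = 92.5.
r = √(92.5) ≈ 9.618.

9.618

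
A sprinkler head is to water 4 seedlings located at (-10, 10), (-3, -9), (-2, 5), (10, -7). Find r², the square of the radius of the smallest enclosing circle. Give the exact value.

172.25

The minimum enclosing circle of a finite set is fixed by two of the points (as a diameter) or three (as a circumcircle).
The farthest pair is (-10, 10)–(10, -7) with squared distance 689. The circle on this segment as diameter has centre (0, 1.5) and r² = 689/4 = 172.25.
Check (-3, -9): distance² to centre = 119.25 ≤ 172.25, so it lies inside.
All remaining points lie in this disk, and no smaller disk contains both endpoints, so this is the minimum enclosing circle.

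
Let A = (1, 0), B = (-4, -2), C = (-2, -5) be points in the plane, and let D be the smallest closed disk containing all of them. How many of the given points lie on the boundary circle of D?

Side lengths²: AB² = 29, AC² = 34, BC² = 13.
Since AC² = 34 < 29 + 13 = 42, the triangle is acute, so the smallest enclosing circle is the circumcircle.
Circumcentre = (-39/38, -83/38), r² = 6409/722.
The points at distance exactly r from the centre are A, B, C — 3 points.

3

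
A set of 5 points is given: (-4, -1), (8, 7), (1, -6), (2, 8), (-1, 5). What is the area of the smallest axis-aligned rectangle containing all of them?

x ranges over [-4, 8], width 12.
y ranges over [-6, 8], height 14.
Area = 12 × 14 = 168.

168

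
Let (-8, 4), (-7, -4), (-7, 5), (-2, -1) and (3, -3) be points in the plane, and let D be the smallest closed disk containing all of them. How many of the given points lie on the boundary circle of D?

2

A smallest enclosing disk is always determined by at most three of the input points on its boundary.
The farthest pair is (-8, 4)–(3, -3) with squared distance 170. The circle on this segment as diameter has centre (-2.5, 0.5) and r² = 170/4 = 42.5.
Check (-7, -4): distance² to centre = 40.5 ≤ 42.5, so it lies inside.
All remaining points lie in this disk, and no smaller disk contains both endpoints, so this is the minimum enclosing circle.
The points at distance exactly r from the centre are (-8, 4), (3, -3) — 2 points.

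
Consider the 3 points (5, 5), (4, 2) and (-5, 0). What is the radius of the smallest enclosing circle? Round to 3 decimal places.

Call the three points A, B, C in the order given.
Side lengths²: AB² = 10, AC² = 125, BC² = 85.
Since AC² = 125 ≥ 85 + 10 = 95, the angle opposite AC is not acute, so the smallest enclosing circle has AC as diameter.
Centre = midpoint of AC = (0, 2.5), r² = 125/4 = 31.25.
r = √(31.25) ≈ 5.590.

5.590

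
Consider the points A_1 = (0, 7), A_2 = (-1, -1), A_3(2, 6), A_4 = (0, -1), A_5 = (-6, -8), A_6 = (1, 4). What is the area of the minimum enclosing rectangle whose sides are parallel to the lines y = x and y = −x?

99

In coordinates u = x + y, v = x − y the rectangle is axis-aligned; the map (x,y)→(u,v) scales areas by 2.
u-values: 7, -2, 8, -1, -14, 5; range = 8 − (-14) = 22.
v-values: -7, 0, -4, 1, 2, -3; range = 2 − (-7) = 9.
Area = (22 × 9) / 2 = 99.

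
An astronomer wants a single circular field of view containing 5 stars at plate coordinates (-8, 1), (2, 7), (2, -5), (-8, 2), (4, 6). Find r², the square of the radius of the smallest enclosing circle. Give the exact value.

By Welzl's lemma the MEC is supported by two points (diametrically opposite) or three points (on a circumcircle).
The minimum enclosing circle is determined by three boundary points: (2, -5), (-8, 2), (4, 6).
Their circumcentre is (-67/62, 77/62) with r² = 93125/1922.
The farthest remaining point (-8, 1) is at distance² 92133/1922 ≤ 93125/1922.

93125/1922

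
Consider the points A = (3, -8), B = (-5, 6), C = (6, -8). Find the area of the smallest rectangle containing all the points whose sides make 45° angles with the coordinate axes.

75

In coordinates u = x + y, v = x − y the rectangle is axis-aligned; the map (x,y)→(u,v) scales areas by 2.
u-values: -5, 1, -2; range = 1 − (-5) = 6.
v-values: 11, -11, 14; range = 14 − (-11) = 25.
Area = (6 × 25) / 2 = 75.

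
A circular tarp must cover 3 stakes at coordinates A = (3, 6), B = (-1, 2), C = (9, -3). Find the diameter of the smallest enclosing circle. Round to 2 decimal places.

11.40

Side lengths²: AB² = 32, AC² = 117, BC² = 125.
Since BC² = 125 < 117 + 32 = 149, the triangle is acute, so the smallest enclosing circle is the circumcircle.
Circumcentre = (4.5, 0.5), r² = 32.5.
Diameter = 2r = 2√(32.5) ≈ 11.40.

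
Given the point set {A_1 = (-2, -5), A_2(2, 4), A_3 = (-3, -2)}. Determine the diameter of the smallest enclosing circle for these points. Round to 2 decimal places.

Side lengths²: A_1A_2² = 97, A_1A_3² = 10, A_2A_3² = 61.
Since A_1A_2² = 97 ≥ 61 + 10 = 71, the angle opposite A_1A_2 is not acute, so the smallest enclosing circle has A_1A_2 as diameter.
Centre = midpoint of A_1A_2 = (0, -0.5), r² = 97/4 = 24.25.
Diameter = 2r = 2√(24.25) ≈ 9.85.

9.85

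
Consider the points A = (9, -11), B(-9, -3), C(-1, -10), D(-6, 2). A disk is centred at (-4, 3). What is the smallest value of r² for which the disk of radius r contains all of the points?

365

The required radius is the distance from (-4, 3) to the farthest point.
Squared distances: 365, 61, 178, 5.
Maximum is 365, attained at A.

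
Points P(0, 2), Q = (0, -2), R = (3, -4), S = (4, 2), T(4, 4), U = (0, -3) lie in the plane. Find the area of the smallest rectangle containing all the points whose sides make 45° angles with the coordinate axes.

In coordinates u = x + y, v = x − y the rectangle is axis-aligned; the map (x,y)→(u,v) scales areas by 2.
u-values: 2, -2, -1, 6, 8, -3; range = 8 − (-3) = 11.
v-values: -2, 2, 7, 2, 0, 3; range = 7 − (-2) = 9.
Area = (11 × 9) / 2 = 49.5.

49.5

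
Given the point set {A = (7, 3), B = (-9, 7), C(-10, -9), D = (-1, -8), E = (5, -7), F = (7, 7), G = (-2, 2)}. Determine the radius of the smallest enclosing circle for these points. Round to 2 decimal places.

A smallest enclosing disk is always determined by at most three of the input points on its boundary.
The farthest pair is C–F with squared distance 545. The circle on this segment as diameter has centre (-1.5, -1) and r² = 545/4 = 136.25.
Check A: distance² to centre = 88.25 ≤ 136.25, so it lies inside.
All remaining points lie in this disk, and no smaller disk contains both endpoints, so this is the minimum enclosing circle.
r = √(136.25) ≈ 11.67.

11.67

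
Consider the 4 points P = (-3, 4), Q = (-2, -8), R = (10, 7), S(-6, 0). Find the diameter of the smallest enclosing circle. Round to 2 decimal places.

19.23

By Welzl's lemma the MEC is supported by two points (diametrically opposite) or three points (on a circumcircle).
The minimum enclosing circle is determined by three boundary points: Q, R, S.
Their circumcentre is (47/13, -5/26) with r² = 62525/676.
The farthest remaining point P is at distance² 41465/676 ≤ 62525/676.
Diameter = 2r = 2√(62525/676) ≈ 19.23.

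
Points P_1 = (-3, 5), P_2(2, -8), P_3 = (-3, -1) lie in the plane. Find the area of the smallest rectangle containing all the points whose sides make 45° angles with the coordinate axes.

72

In coordinates u = x + y, v = x − y the rectangle is axis-aligned; the map (x,y)→(u,v) scales areas by 2.
u-values: 2, -6, -4; range = 2 − (-6) = 8.
v-values: -8, 10, -2; range = 10 − (-8) = 18.
Area = (8 × 18) / 2 = 72.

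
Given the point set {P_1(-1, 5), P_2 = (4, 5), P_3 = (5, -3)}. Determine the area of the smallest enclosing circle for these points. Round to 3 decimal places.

Side lengths²: P_1P_2² = 25, P_1P_3² = 100, P_2P_3² = 65.
Since P_1P_3² = 100 ≥ 65 + 25 = 90, the angle opposite P_1P_3 is not acute, so the smallest enclosing circle has P_1P_3 as diameter.
Centre = midpoint of P_1P_3 = (2, 1), r² = 100/4 = 25.
Area = π·r² = π·25 ≈ 78.540.

78.540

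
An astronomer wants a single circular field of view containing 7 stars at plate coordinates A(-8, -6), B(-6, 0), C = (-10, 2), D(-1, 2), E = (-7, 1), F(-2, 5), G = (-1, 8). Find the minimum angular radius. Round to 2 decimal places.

The minimum enclosing circle of a finite set is fixed by two of the points (as a diameter) or three (as a circumcircle).
The farthest pair is A–G with squared distance 245. The circle on this segment as diameter has centre (-4.5, 1) and r² = 245/4 = 61.25.
Check B: distance² to centre = 3.25 ≤ 61.25, so it lies inside.
All remaining points lie in this disk, and no smaller disk contains both endpoints, so this is the minimum enclosing circle.
r = √(61.25) ≈ 7.83.

7.83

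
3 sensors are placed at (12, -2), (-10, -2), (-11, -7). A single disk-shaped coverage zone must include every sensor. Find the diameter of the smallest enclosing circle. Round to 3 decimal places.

23.537

Call the three points A, B, C in the order given.
Side lengths²: AB² = 484, AC² = 554, BC² = 26.
Since AC² = 554 ≥ 484 + 26 = 510, the angle opposite AC is not acute, so the smallest enclosing circle has AC as diameter.
Centre = midpoint of AC = (0.5, -4.5), r² = 554/4 = 138.5.
Diameter = 2r = 2√(138.5) ≈ 23.537.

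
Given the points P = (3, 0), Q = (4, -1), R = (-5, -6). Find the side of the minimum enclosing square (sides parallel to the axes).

9

The bounding box has width 9 and height 6.
An axis-aligned square enclosing the set must have side ≥ max(width, height).
So the minimum side is max(9, 6) = 9.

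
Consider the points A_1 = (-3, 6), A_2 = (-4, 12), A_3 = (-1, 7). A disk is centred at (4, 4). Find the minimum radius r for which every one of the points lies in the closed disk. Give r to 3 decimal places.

11.314

The required radius is the distance from (4, 4) to the farthest point.
Squared distances: 53, 128, 34.
Maximum is 128, attained at A_2.
r = √128 ≈ 11.314.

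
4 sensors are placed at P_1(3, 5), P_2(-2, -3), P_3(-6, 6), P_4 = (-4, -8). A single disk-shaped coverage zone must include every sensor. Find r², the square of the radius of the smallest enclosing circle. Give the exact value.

By Welzl's lemma the MEC is supported by two points (diametrically opposite) or three points (on a circumcircle).
The minimum enclosing circle is determined by three boundary points: P_1, P_3, P_4.
Their circumcentre is (-135/62, -37/62) with r² = 111725/1922.
The farthest remaining point P_2 is at distance² 11161/1922 ≤ 111725/1922.

111725/1922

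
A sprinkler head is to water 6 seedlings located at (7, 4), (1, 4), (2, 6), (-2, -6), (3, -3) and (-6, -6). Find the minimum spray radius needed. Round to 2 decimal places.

The minimum enclosing circle of a finite set is fixed by two of the points (as a diameter) or three (as a circumcircle).
The farthest pair is (7, 4)–(-6, -6) with squared distance 269. The circle on this segment as diameter has centre (0.5, -1) and r² = 269/4 = 67.25.
Check (1, 4): distance² to centre = 25.25 ≤ 67.25, so it lies inside.
All remaining points lie in this disk, and no smaller disk contains both endpoints, so this is the minimum enclosing circle.
r = √(67.25) ≈ 8.20.

8.20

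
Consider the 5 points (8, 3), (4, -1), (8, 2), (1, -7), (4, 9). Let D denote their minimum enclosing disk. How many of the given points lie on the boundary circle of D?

2

A smallest enclosing disk is always determined by at most three of the input points on its boundary.
The farthest pair is (1, -7)–(4, 9) with squared distance 265. The circle on this segment as diameter has centre (2.5, 1) and r² = 265/4 = 66.25.
Check (8, 3): distance² to centre = 34.25 ≤ 66.25, so it lies inside.
All remaining points lie in this disk, and no smaller disk contains both endpoints, so this is the minimum enclosing circle.
The points at distance exactly r from the centre are (1, -7), (4, 9) — 2 points.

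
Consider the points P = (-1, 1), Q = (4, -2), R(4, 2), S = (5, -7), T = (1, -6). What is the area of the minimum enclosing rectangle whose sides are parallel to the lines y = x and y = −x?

In coordinates u = x + y, v = x − y the rectangle is axis-aligned; the map (x,y)→(u,v) scales areas by 2.
u-values: 0, 2, 6, -2, -5; range = 6 − (-5) = 11.
v-values: -2, 6, 2, 12, 7; range = 12 − (-2) = 14.
Area = (11 × 14) / 2 = 77.

77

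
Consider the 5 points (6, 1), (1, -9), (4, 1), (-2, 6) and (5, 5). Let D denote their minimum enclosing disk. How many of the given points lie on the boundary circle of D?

3

A smallest enclosing disk is always determined by at most three of the input points on its boundary.
The minimum enclosing circle is determined by three boundary points: (1, -9), (-2, 6), (5, 5).
Their circumcentre is (9/17, -22/17) with r² = 17225/289.
The farthest remaining point (6, 1) is at distance² 10170/289 ≤ 17225/289.
The points at distance exactly r from the centre are (1, -9), (-2, 6), (5, 5) — 3 points.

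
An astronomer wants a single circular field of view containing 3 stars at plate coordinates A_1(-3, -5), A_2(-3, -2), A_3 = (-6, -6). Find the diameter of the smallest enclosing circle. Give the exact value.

5

Side lengths²: A_1A_2² = 9, A_1A_3² = 10, A_2A_3² = 25.
Since A_2A_3² = 25 ≥ 10 + 9 = 19, the angle opposite A_2A_3 is not acute, so the smallest enclosing circle has A_2A_3 as diameter.
Centre = midpoint of A_2A_3 = (-4.5, -4), r² = 25/4 = 6.25.
Diameter = 2r = 2√(6.25) = 5.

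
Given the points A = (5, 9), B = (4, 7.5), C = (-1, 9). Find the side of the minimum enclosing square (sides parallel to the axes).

6

The bounding box has width 6 and height 1.5.
An axis-aligned square enclosing the set must have side ≥ max(width, height).
So the minimum side is max(6, 1.5) = 6.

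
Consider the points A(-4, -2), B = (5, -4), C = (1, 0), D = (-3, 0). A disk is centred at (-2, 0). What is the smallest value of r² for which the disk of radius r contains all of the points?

65

The required radius is the distance from (-2, 0) to the farthest point.
Squared distances: 8, 65, 9, 1.
Maximum is 65, attained at B.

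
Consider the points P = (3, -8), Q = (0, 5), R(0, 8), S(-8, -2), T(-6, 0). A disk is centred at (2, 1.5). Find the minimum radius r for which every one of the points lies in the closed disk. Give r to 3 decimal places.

10.595

The required radius is the distance from (2, 1.5) to the farthest point.
Squared distances: 91.25, 16.25, 46.25, 112.25, 66.25.
Maximum is 112.25, attained at S.
r = √(112.25) ≈ 10.595.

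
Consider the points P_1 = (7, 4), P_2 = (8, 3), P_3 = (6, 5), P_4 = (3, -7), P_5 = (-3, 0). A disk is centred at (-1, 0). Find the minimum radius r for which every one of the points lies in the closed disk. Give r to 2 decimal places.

The required radius is the distance from (-1, 0) to the farthest point.
Squared distances: 80, 90, 74, 65, 4.
Maximum is 90, attained at P_2.
r = √90 ≈ 9.49.

9.49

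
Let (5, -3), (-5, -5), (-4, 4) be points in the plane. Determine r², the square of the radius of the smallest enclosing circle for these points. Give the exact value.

34645/968

Call the three points A, B, C in the order given.
Side lengths²: AB² = 104, AC² = 130, BC² = 82.
Since AC² = 130 < 104 + 82 = 186, the triangle is acute, so the smallest enclosing circle is the circumcircle.
Circumcentre = (-27/44, -41/44), r² = 34645/968.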